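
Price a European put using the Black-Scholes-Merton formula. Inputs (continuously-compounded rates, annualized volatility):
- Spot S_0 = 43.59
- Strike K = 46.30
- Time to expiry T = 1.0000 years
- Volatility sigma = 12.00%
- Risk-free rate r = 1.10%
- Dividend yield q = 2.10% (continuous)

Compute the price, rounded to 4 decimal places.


Answer: Price = 4.0239

Derivation:
d1 = (ln(S/K) + (r - q + 0.5*sigma^2) * T) / (sigma * sqrt(T)) = -0.52595162
d2 = d1 - sigma * sqrt(T) = -0.64595162
exp(-rT) = 0.98906028; exp(-qT) = 0.97921896
P = K * exp(-rT) * N(-d2) - S_0 * exp(-qT) * N(-d1)
N(-d1) = 0.70053909; N(-d2) = 0.74084466
P = 46.3000 * 0.98906028 * 0.74084466 - 43.5900 * 0.97921896 * 0.70053909 = 4.0239


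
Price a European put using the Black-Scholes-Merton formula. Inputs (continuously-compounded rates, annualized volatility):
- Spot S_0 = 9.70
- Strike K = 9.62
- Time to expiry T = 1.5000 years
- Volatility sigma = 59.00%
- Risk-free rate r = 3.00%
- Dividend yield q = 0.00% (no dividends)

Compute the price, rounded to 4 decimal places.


Answer: Price = 2.4209

Derivation:
d1 = (ln(S/K) + (r - q + 0.5*sigma^2) * T) / (sigma * sqrt(T)) = 0.43503577
d2 = d1 - sigma * sqrt(T) = -0.28756370
exp(-rT) = 0.95599748; exp(-qT) = 1.00000000
P = K * exp(-rT) * N(-d2) - S_0 * exp(-qT) * N(-d1)
N(-d1) = 0.33176823; N(-d2) = 0.61315963
P = 9.6200 * 0.95599748 * 0.61315963 - 9.7000 * 1.00000000 * 0.33176823 = 2.4209


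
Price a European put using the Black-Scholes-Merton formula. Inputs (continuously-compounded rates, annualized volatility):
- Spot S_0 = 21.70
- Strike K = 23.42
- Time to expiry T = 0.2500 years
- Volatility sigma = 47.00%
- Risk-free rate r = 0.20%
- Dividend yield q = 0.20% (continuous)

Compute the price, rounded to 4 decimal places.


Answer: Price = 3.0783

Derivation:
d1 = (ln(S/K) + (r - q + 0.5*sigma^2) * T) / (sigma * sqrt(T)) = -0.20708765
d2 = d1 - sigma * sqrt(T) = -0.44208765
exp(-rT) = 0.99950012; exp(-qT) = 0.99950012
P = K * exp(-rT) * N(-d2) - S_0 * exp(-qT) * N(-d1)
N(-d1) = 0.58202930; N(-d2) = 0.67078711
P = 23.4200 * 0.99950012 * 0.67078711 - 21.7000 * 0.99950012 * 0.58202930 = 3.0783


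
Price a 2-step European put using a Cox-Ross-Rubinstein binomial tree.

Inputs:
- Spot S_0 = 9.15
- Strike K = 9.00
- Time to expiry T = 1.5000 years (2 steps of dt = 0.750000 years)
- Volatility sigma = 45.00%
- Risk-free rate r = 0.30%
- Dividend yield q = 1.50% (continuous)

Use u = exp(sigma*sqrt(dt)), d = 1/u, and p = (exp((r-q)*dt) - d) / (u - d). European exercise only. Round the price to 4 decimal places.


Answer: Price = V(0,0) = 1.7642

Derivation:
dt = T/N = 0.750000
u = exp(sigma*sqrt(dt)) = 1.476555; d = 1/u = 0.677252
p = (exp((r-q)*dt) - d) / (u - d) = 0.392577
Discount per step: exp(-r*dt) = 0.997753
Stock lattice S(k, i) with i counting down-moves:
  k=0: S(0,0) = 9.1500
  k=1: S(1,0) = 13.5105; S(1,1) = 6.1969
  k=2: S(2,0) = 19.9490; S(2,1) = 9.1500; S(2,2) = 4.1968
Terminal payoffs V(N, i) = max(K - S_T, 0):
  V(2,0) = 0.000000; V(2,1) = 0.000000; V(2,2) = 4.803164
Backward induction: V(k, i) = exp(-r*dt) * [p * V(k+1, i) + (1-p) * V(k+1, i+1)].
  V(1,0) = exp(-r*dt) * [p*0.000000 + (1-p)*0.000000] = 0.000000
  V(1,1) = exp(-r*dt) * [p*0.000000 + (1-p)*4.803164] = 2.910993
  V(0,0) = exp(-r*dt) * [p*0.000000 + (1-p)*2.910993] = 1.764229


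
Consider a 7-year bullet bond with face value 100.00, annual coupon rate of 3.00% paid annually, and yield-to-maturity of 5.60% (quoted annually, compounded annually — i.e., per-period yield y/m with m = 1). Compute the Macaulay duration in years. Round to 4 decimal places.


Answer: Macaulay duration = 6.3591 years

Derivation:
Coupon per period c = face * coupon_rate / m = 3.000000
Periods per year m = 1; per-period yield y/m = 0.056000
Number of cashflows N = 7
Cashflows (t years, CF_t, discount factor 1/(1+y/m)^(m*t), PV):
  t = 1.0000: CF_t = 3.000000, DF = 0.946970, PV = 2.840909
  t = 2.0000: CF_t = 3.000000, DF = 0.896752, PV = 2.690255
  t = 3.0000: CF_t = 3.000000, DF = 0.849197, PV = 2.547590
  t = 4.0000: CF_t = 3.000000, DF = 0.804163, PV = 2.412490
  t = 5.0000: CF_t = 3.000000, DF = 0.761518, PV = 2.284555
  t = 6.0000: CF_t = 3.000000, DF = 0.721135, PV = 2.163405
  t = 7.0000: CF_t = 103.000000, DF = 0.682893, PV = 70.337965
Price P = sum_t PV_t = 85.277169
Macaulay numerator sum_t t * PV_t:
  t * PV_t at t = 1.0000: 2.840909
  t * PV_t at t = 2.0000: 5.380510
  t * PV_t at t = 3.0000: 7.642769
  t * PV_t at t = 4.0000: 9.649961
  t * PV_t at t = 5.0000: 11.422776
  t * PV_t at t = 6.0000: 12.980428
  t * PV_t at t = 7.0000: 492.365753
Macaulay duration D = (sum_t t * PV_t) / P = 542.283106 / 85.277169 = 6.359066


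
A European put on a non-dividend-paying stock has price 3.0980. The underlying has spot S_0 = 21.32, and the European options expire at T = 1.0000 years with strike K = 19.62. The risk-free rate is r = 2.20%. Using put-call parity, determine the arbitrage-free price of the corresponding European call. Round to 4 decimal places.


Put-call parity: C - P = S_0 * exp(-qT) - K * exp(-rT).
S_0 * exp(-qT) = 21.3200 * 1.00000000 = 21.32000000
K * exp(-rT) = 19.6200 * 0.97824024 = 19.19307341
C = P + S*exp(-qT) - K*exp(-rT)
C = 3.0980 + 21.32000000 - 19.19307341 = 5.2249

Answer: Call price = 5.2249


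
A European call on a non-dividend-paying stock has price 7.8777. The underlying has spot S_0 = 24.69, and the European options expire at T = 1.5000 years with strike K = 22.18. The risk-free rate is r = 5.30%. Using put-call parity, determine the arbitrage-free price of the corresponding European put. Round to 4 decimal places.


Answer: Put price = 3.6727

Derivation:
Put-call parity: C - P = S_0 * exp(-qT) - K * exp(-rT).
S_0 * exp(-qT) = 24.6900 * 1.00000000 = 24.69000000
K * exp(-rT) = 22.1800 * 0.92357802 = 20.48496048
P = C - S*exp(-qT) + K*exp(-rT)
P = 7.8777 - 24.69000000 + 20.48496048 = 3.6727


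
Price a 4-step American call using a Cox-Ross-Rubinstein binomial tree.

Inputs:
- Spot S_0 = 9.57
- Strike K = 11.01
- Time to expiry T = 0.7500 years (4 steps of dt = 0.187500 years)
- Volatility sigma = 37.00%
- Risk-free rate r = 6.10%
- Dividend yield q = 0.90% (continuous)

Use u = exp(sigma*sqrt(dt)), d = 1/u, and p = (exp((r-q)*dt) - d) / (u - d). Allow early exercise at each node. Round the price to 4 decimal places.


dt = T/N = 0.187500
u = exp(sigma*sqrt(dt)) = 1.173763; d = 1/u = 0.851961
p = (exp((r-q)*dt) - d) / (u - d) = 0.490478
Discount per step: exp(-r*dt) = 0.988628
Stock lattice S(k, i) with i counting down-moves:
  k=0: S(0,0) = 9.5700
  k=1: S(1,0) = 11.2329; S(1,1) = 8.1533
  k=2: S(2,0) = 13.1848; S(2,1) = 9.5700; S(2,2) = 6.9463
  k=3: S(3,0) = 15.4758; S(3,1) = 11.2329; S(3,2) = 8.1533; S(3,3) = 5.9179
  k=4: S(4,0) = 18.1649; S(4,1) = 13.1848; S(4,2) = 9.5700; S(4,3) = 6.9463; S(4,4) = 5.0419
Terminal payoffs V(N, i) = max(S_T - K, 0):
  V(4,0) = 7.154915; V(4,1) = 2.174773; V(4,2) = 0.000000; V(4,3) = 0.000000; V(4,4) = 0.000000
Backward induction: V(k, i) = exp(-r*dt) * [p * V(k+1, i) + (1-p) * V(k+1, i+1)]; then take max(V_cont, immediate exercise) for American.
  V(3,0) = exp(-r*dt) * [p*7.154915 + (1-p)*2.174773] = 4.564913; exercise = 4.465797; V(3,0) = max -> 4.564913
  V(3,1) = exp(-r*dt) * [p*2.174773 + (1-p)*0.000000] = 1.054548; exercise = 0.222910; V(3,1) = max -> 1.054548
  V(3,2) = exp(-r*dt) * [p*0.000000 + (1-p)*0.000000] = 0.000000; exercise = 0.000000; V(3,2) = max -> 0.000000
  V(3,3) = exp(-r*dt) * [p*0.000000 + (1-p)*0.000000] = 0.000000; exercise = 0.000000; V(3,3) = max -> 0.000000
  V(2,0) = exp(-r*dt) * [p*4.564913 + (1-p)*1.054548] = 2.744732; exercise = 2.174773; V(2,0) = max -> 2.744732
  V(2,1) = exp(-r*dt) * [p*1.054548 + (1-p)*0.000000] = 0.511351; exercise = 0.000000; V(2,1) = max -> 0.511351
  V(2,2) = exp(-r*dt) * [p*0.000000 + (1-p)*0.000000] = 0.000000; exercise = 0.000000; V(2,2) = max -> 0.000000
  V(1,0) = exp(-r*dt) * [p*2.744732 + (1-p)*0.511351] = 1.588502; exercise = 0.222910; V(1,0) = max -> 1.588502
  V(1,1) = exp(-r*dt) * [p*0.511351 + (1-p)*0.000000] = 0.247954; exercise = 0.000000; V(1,1) = max -> 0.247954
  V(0,0) = exp(-r*dt) * [p*1.588502 + (1-p)*0.247954] = 0.895166; exercise = 0.000000; V(0,0) = max -> 0.895166

Answer: Price = V(0,0) = 0.8952


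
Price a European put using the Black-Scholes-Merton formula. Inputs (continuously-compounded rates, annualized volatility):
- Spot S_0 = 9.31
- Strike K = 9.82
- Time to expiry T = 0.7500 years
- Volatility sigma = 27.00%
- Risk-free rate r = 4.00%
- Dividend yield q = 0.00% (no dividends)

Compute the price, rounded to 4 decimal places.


d1 = (ln(S/K) + (r - q + 0.5*sigma^2) * T) / (sigma * sqrt(T)) = 0.01713006
d2 = d1 - sigma * sqrt(T) = -0.21669680
exp(-rT) = 0.97044553; exp(-qT) = 1.00000000
P = K * exp(-rT) * N(-d2) - S_0 * exp(-qT) * N(-d1)
N(-d1) = 0.49316643; N(-d2) = 0.58577768
P = 9.8200 * 0.97044553 * 0.58577768 - 9.3100 * 1.00000000 * 0.49316643 = 0.9910

Answer: Price = 0.9910


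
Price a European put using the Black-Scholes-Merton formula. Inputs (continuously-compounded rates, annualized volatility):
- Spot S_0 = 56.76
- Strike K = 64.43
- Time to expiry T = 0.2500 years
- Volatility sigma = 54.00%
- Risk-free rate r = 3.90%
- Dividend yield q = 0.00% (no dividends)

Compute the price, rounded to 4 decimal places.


Answer: Price = 10.5900

Derivation:
d1 = (ln(S/K) + (r - q + 0.5*sigma^2) * T) / (sigma * sqrt(T)) = -0.29832411
d2 = d1 - sigma * sqrt(T) = -0.56832411
exp(-rT) = 0.99029738; exp(-qT) = 1.00000000
P = K * exp(-rT) * N(-d2) - S_0 * exp(-qT) * N(-d1)
N(-d1) = 0.61727210; N(-d2) = 0.71509255
P = 64.4300 * 0.99029738 * 0.71509255 - 56.7600 * 1.00000000 * 0.61727210 = 10.5900


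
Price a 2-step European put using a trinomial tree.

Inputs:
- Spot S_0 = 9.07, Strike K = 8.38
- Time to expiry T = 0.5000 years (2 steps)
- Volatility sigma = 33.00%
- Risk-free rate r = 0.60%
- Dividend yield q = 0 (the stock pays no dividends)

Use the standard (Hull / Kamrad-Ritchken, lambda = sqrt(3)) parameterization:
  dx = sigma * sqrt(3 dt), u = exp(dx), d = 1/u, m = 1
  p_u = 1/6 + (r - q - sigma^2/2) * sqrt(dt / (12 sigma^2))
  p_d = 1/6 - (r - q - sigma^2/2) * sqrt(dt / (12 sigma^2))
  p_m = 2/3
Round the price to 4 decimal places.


Answer: Price = V(0,0) = 0.5054

Derivation:
dt = T/N = 0.250000; dx = sigma*sqrt(3*dt) = 0.285788
u = exp(dx) = 1.330811; d = 1/u = 0.751422
p_u = 0.145475, p_m = 0.666667, p_d = 0.187858
Discount per step: exp(-r*dt) = 0.998501
Stock lattice S(k, j) with j the centered position index:
  k=0: S(0,+0) = 9.0700
  k=1: S(1,-1) = 6.8154; S(1,+0) = 9.0700; S(1,+1) = 12.0705
  k=2: S(2,-2) = 5.1212; S(2,-1) = 6.8154; S(2,+0) = 9.0700; S(2,+1) = 12.0705; S(2,+2) = 16.0635
Terminal payoffs V(N, j) = max(K - S_T, 0):
  V(2,-2) = 3.258766; V(2,-1) = 1.564606; V(2,+0) = 0.000000; V(2,+1) = 0.000000; V(2,+2) = 0.000000
Backward induction: V(k, j) = exp(-r*dt) * [p_u * V(k+1, j+1) + p_m * V(k+1, j) + p_d * V(k+1, j-1)]
  V(1,-1) = exp(-r*dt) * [p_u*0.000000 + p_m*1.564606 + p_d*3.258766] = 1.652775
  V(1,+0) = exp(-r*dt) * [p_u*0.000000 + p_m*0.000000 + p_d*1.564606] = 0.293483
  V(1,+1) = exp(-r*dt) * [p_u*0.000000 + p_m*0.000000 + p_d*0.000000] = 0.000000
  V(0,+0) = exp(-r*dt) * [p_u*0.000000 + p_m*0.293483 + p_d*1.652775] = 0.505384


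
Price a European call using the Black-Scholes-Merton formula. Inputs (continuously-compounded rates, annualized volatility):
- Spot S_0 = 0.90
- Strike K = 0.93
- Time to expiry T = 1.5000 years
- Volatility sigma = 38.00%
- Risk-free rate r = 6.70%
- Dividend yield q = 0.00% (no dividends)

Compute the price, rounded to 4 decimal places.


Answer: Price = 0.1913

Derivation:
d1 = (ln(S/K) + (r - q + 0.5*sigma^2) * T) / (sigma * sqrt(T)) = 0.37818870
d2 = d1 - sigma * sqrt(T) = -0.08721435
exp(-rT) = 0.90438511; exp(-qT) = 1.00000000
C = S_0 * exp(-qT) * N(d1) - K * exp(-rT) * N(d2)
N(d1) = 0.64735479; N(d2) = 0.46525057
C = 0.9000 * 1.00000000 * 0.64735479 - 0.9300 * 0.90438511 * 0.46525057 = 0.1913


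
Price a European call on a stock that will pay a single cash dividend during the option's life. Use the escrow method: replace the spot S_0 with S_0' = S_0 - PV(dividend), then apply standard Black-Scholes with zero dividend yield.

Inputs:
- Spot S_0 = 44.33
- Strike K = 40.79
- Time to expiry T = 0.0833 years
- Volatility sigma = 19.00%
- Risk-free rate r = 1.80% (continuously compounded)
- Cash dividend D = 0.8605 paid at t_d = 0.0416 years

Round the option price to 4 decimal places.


Answer: Price = 2.8739

Derivation:
PV(D) = D * exp(-r * t_d) = 0.8605 * 0.99925148 = 0.85985590
S_0' = S_0 - PV(D) = 44.3300 - 0.85985590 = 43.47014410
d1 = (ln(S_0'/K) + (r + sigma^2/2)*T) / (sigma*sqrt(T)) = 1.21523791
d2 = d1 - sigma*sqrt(T) = 1.16040060
exp(-rT) = 0.99850172
N(d1) = 0.88786232; N(d2) = 0.87705713
C = S_0' * N(d1) - K * exp(-rT) * N(d2) = 43.47014410 * 0.88786232 - 40.7900 * 0.99850172 * 0.87705713 = 2.8739


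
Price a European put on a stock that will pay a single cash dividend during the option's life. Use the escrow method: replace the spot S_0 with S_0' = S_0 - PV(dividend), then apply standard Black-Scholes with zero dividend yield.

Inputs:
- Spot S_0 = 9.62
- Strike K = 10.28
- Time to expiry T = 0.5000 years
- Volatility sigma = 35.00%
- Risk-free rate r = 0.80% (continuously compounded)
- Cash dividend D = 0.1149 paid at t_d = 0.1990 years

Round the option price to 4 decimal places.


PV(D) = D * exp(-r * t_d) = 0.1149 * 0.99840927 = 0.11471722
S_0' = S_0 - PV(D) = 9.6200 - 0.11471722 = 9.50528278
d1 = (ln(S_0'/K) + (r + sigma^2/2)*T) / (sigma*sqrt(T)) = -0.17668592
d2 = d1 - sigma*sqrt(T) = -0.42417329
exp(-rT) = 0.99600799
N(-d1) = 0.57012245; N(-d2) = 0.66428028
P = K * exp(-rT) * N(-d2) - S_0' * N(-d1) = 10.2800 * 0.99600799 * 0.66428028 - 9.50528278 * 0.57012245 = 1.3824

Answer: Price = 1.3824


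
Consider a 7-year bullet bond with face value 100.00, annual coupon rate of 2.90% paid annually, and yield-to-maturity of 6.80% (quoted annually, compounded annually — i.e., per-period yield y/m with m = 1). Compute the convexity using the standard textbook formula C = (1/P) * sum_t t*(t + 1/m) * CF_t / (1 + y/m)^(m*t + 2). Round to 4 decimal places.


Answer: Convexity = 43.0866

Derivation:
Coupon per period c = face * coupon_rate / m = 2.900000
Periods per year m = 1; per-period yield y/m = 0.068000
Number of cashflows N = 7
Cashflows (t years, CF_t, discount factor 1/(1+y/m)^(m*t), PV):
  t = 1.0000: CF_t = 2.900000, DF = 0.936330, PV = 2.715356
  t = 2.0000: CF_t = 2.900000, DF = 0.876713, PV = 2.542468
  t = 3.0000: CF_t = 2.900000, DF = 0.820892, PV = 2.380588
  t = 4.0000: CF_t = 2.900000, DF = 0.768626, PV = 2.229015
  t = 5.0000: CF_t = 2.900000, DF = 0.719687, PV = 2.087093
  t = 6.0000: CF_t = 2.900000, DF = 0.673864, PV = 1.954207
  t = 7.0000: CF_t = 102.900000, DF = 0.630959, PV = 64.925695
Price P = sum_t PV_t = 78.834421
Convexity numerator sum_t t*(t + 1/m) * CF_t / (1+y/m)^(m*t + 2):
  t = 1.0000: term = 4.761176
  t = 2.0000: term = 13.374090
  t = 3.0000: term = 25.045112
  t = 4.0000: term = 39.084133
  t = 5.0000: term = 54.893445
  t = 6.0000: term = 71.957699
  t = 7.0000: term = 3187.587591
Convexity = (1/P) * sum = 3396.703245 / 78.834421 = 43.086550


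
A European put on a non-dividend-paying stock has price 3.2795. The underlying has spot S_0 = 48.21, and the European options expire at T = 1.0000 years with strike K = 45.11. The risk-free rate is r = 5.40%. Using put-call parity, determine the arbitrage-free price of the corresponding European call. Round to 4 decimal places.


Answer: Call price = 8.7508

Derivation:
Put-call parity: C - P = S_0 * exp(-qT) - K * exp(-rT).
S_0 * exp(-qT) = 48.2100 * 1.00000000 = 48.21000000
K * exp(-rT) = 45.1100 * 0.94743211 = 42.73866232
C = P + S*exp(-qT) - K*exp(-rT)
C = 3.2795 + 48.21000000 - 42.73866232 = 8.7508


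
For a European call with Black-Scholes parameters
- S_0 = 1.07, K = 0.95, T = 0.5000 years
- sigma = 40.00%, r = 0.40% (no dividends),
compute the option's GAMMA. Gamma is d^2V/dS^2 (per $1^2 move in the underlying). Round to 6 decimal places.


Answer: Gamma = 1.121153

Derivation:
d1 = 0.5690510512; d2 = 0.2862083387
phi(d1) = 0.3393076427; exp(-qT) = 1.0000000000; exp(-rT) = 0.9980019987
Gamma = exp(-qT) * phi(d1) / (S * sigma * sqrt(T)) = 1.0000000000 * 0.3393076427 / (1.0700 * 0.4000 * 0.7071067812) = 1.121153


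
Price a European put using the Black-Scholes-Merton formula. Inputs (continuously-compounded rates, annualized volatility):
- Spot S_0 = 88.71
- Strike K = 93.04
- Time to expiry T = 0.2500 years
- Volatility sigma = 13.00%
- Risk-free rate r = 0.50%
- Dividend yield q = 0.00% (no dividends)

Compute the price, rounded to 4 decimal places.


d1 = (ln(S/K) + (r - q + 0.5*sigma^2) * T) / (sigma * sqrt(T)) = -0.68145209
d2 = d1 - sigma * sqrt(T) = -0.74645209
exp(-rT) = 0.99875078; exp(-qT) = 1.00000000
P = K * exp(-rT) * N(-d2) - S_0 * exp(-qT) * N(-d1)
N(-d1) = 0.75220726; N(-d2) = 0.77230282
P = 93.0400 * 0.99875078 * 0.77230282 - 88.7100 * 1.00000000 * 0.75220726 = 5.0370

Answer: Price = 5.0370


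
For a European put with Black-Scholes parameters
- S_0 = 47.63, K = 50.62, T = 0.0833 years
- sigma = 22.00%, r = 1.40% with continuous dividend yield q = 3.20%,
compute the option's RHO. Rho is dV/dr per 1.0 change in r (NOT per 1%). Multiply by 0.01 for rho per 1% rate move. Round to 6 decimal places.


d1 = -0.9507314654; d2 = -1.0142272921
phi(d1) = 0.2538825062; exp(-qT) = 0.9973379496; exp(-rT) = 0.9988344797
N(-d2) = 0.8447628457
Rho = -K*T*exp(-rT)*N(-d2) = -50.6200 * 0.0833 * 0.9988344797 * 0.8447628457 = -3.557914

Answer: Rho = -3.557914


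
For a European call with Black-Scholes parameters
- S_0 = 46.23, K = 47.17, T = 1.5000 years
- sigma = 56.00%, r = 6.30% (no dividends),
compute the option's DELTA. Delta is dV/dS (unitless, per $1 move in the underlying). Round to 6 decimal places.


d1 = 0.4513634518; d2 = -0.2344936762
phi(d1) = 0.3603054929; exp(-qT) = 1.0000000000; exp(-rT) = 0.9098277346
N(d1) = 0.6741361899
Delta = exp(-qT) * N(d1) = 1.0000000000 * 0.6741361899 = 0.674136

Answer: Delta = 0.674136


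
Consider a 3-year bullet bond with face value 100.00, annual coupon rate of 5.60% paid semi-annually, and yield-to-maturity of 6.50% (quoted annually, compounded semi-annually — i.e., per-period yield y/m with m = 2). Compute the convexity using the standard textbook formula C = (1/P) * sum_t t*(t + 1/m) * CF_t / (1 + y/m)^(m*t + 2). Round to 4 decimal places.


Coupon per period c = face * coupon_rate / m = 2.800000
Periods per year m = 2; per-period yield y/m = 0.032500
Number of cashflows N = 6
Cashflows (t years, CF_t, discount factor 1/(1+y/m)^(m*t), PV):
  t = 0.5000: CF_t = 2.800000, DF = 0.968523, PV = 2.711864
  t = 1.0000: CF_t = 2.800000, DF = 0.938037, PV = 2.626503
  t = 1.5000: CF_t = 2.800000, DF = 0.908510, PV = 2.543829
  t = 2.0000: CF_t = 2.800000, DF = 0.879913, PV = 2.463757
  t = 2.5000: CF_t = 2.800000, DF = 0.852216, PV = 2.386205
  t = 3.0000: CF_t = 102.800000, DF = 0.825391, PV = 84.850177
Price P = sum_t PV_t = 97.582335
Convexity numerator sum_t t*(t + 1/m) * CF_t / (1+y/m)^(m*t + 2):
  t = 0.5000: term = 1.271914
  t = 1.0000: term = 3.695635
  t = 1.5000: term = 7.158615
  t = 2.0000: term = 11.555472
  t = 2.5000: term = 16.787610
  t = 3.0000: term = 835.722185
Convexity = (1/P) * sum = 876.191430 / 97.582335 = 8.978996

Answer: Convexity = 8.9790


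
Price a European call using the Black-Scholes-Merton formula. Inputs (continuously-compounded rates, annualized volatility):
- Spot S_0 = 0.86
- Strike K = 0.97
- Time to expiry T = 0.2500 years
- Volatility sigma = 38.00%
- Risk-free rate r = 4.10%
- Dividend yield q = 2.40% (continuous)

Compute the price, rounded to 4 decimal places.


Answer: Price = 0.0284

Derivation:
d1 = (ln(S/K) + (r - q + 0.5*sigma^2) * T) / (sigma * sqrt(T)) = -0.51612464
d2 = d1 - sigma * sqrt(T) = -0.70612464
exp(-rT) = 0.98980235; exp(-qT) = 0.99401796
C = S_0 * exp(-qT) * N(d1) - K * exp(-rT) * N(d2)
N(d1) = 0.30288368; N(d2) = 0.24005531
C = 0.8600 * 0.99401796 * 0.30288368 - 0.9700 * 0.98980235 * 0.24005531 = 0.0284


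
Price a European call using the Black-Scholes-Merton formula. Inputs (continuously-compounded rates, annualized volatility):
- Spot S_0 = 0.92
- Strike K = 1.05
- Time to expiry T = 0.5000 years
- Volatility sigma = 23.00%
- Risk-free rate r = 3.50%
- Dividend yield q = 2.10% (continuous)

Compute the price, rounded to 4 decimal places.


d1 = (ln(S/K) + (r - q + 0.5*sigma^2) * T) / (sigma * sqrt(T)) = -0.68833324
d2 = d1 - sigma * sqrt(T) = -0.85096780
exp(-rT) = 0.98265224; exp(-qT) = 0.98955493
C = S_0 * exp(-qT) * N(d1) - K * exp(-rT) * N(d2)
N(d1) = 0.24562148; N(d2) = 0.19739362
C = 0.9200 * 0.98955493 * 0.24562148 - 1.0500 * 0.98265224 * 0.19739362 = 0.0199

Answer: Price = 0.0199


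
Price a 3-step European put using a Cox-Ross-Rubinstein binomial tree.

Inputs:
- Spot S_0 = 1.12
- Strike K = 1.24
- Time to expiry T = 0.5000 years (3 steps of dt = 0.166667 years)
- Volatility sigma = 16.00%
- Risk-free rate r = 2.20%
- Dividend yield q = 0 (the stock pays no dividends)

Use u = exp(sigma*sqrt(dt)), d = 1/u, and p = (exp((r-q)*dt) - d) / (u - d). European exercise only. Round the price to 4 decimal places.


Answer: Price = V(0,0) = 0.1227

Derivation:
dt = T/N = 0.166667
u = exp(sigma*sqrt(dt)) = 1.067500; d = 1/u = 0.936768
p = (exp((r-q)*dt) - d) / (u - d) = 0.511774
Discount per step: exp(-r*dt) = 0.996340
Stock lattice S(k, i) with i counting down-moves:
  k=0: S(0,0) = 1.1200
  k=1: S(1,0) = 1.1956; S(1,1) = 1.0492
  k=2: S(2,0) = 1.2763; S(2,1) = 1.1200; S(2,2) = 0.9828
  k=3: S(3,0) = 1.3625; S(3,1) = 1.1956; S(3,2) = 1.0492; S(3,3) = 0.9207
Terminal payoffs V(N, i) = max(K - S_T, 0):
  V(3,0) = 0.000000; V(3,1) = 0.044400; V(3,2) = 0.190820; V(3,3) = 0.319309
Backward induction: V(k, i) = exp(-r*dt) * [p * V(k+1, i) + (1-p) * V(k+1, i+1)].
  V(2,0) = exp(-r*dt) * [p*0.000000 + (1-p)*0.044400] = 0.021598
  V(2,1) = exp(-r*dt) * [p*0.044400 + (1-p)*0.190820] = 0.115462
  V(2,2) = exp(-r*dt) * [p*0.190820 + (1-p)*0.319309] = 0.252623
  V(1,0) = exp(-r*dt) * [p*0.021598 + (1-p)*0.115462] = 0.067178
  V(1,1) = exp(-r*dt) * [p*0.115462 + (1-p)*0.252623] = 0.181760
  V(0,0) = exp(-r*dt) * [p*0.067178 + (1-p)*0.181760] = 0.122669


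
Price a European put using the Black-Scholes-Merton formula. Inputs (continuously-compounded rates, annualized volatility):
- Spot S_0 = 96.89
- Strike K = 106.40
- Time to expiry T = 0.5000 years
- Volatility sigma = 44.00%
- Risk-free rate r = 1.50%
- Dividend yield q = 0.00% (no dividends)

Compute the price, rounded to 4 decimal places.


Answer: Price = 17.3464

Derivation:
d1 = (ln(S/K) + (r - q + 0.5*sigma^2) * T) / (sigma * sqrt(T)) = -0.12126644
d2 = d1 - sigma * sqrt(T) = -0.43239343
exp(-rT) = 0.99252805; exp(-qT) = 1.00000000
P = K * exp(-rT) * N(-d2) - S_0 * exp(-qT) * N(-d1)
N(-d1) = 0.54826000; N(-d2) = 0.66727225
P = 106.4000 * 0.99252805 * 0.66727225 - 96.8900 * 1.00000000 * 0.54826000 = 17.3464


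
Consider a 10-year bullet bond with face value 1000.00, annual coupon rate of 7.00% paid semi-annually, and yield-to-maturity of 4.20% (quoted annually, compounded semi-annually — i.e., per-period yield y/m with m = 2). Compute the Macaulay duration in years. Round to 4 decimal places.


Answer: Macaulay duration = 7.6461 years

Derivation:
Coupon per period c = face * coupon_rate / m = 35.000000
Periods per year m = 2; per-period yield y/m = 0.021000
Number of cashflows N = 20
Cashflows (t years, CF_t, discount factor 1/(1+y/m)^(m*t), PV):
  t = 0.5000: CF_t = 35.000000, DF = 0.979432, PV = 34.280118
  t = 1.0000: CF_t = 35.000000, DF = 0.959287, PV = 33.575042
  t = 1.5000: CF_t = 35.000000, DF = 0.939556, PV = 32.884468
  t = 2.0000: CF_t = 35.000000, DF = 0.920231, PV = 32.208098
  t = 2.5000: CF_t = 35.000000, DF = 0.901304, PV = 31.545639
  t = 3.0000: CF_t = 35.000000, DF = 0.882766, PV = 30.896806
  t = 3.5000: CF_t = 35.000000, DF = 0.864609, PV = 30.261319
  t = 4.0000: CF_t = 35.000000, DF = 0.846826, PV = 29.638902
  t = 4.5000: CF_t = 35.000000, DF = 0.829408, PV = 29.029287
  t = 5.0000: CF_t = 35.000000, DF = 0.812349, PV = 28.432210
  t = 5.5000: CF_t = 35.000000, DF = 0.795640, PV = 27.847415
  t = 6.0000: CF_t = 35.000000, DF = 0.779276, PV = 27.274647
  t = 6.5000: CF_t = 35.000000, DF = 0.763247, PV = 26.713660
  t = 7.0000: CF_t = 35.000000, DF = 0.747549, PV = 26.164212
  t = 7.5000: CF_t = 35.000000, DF = 0.732173, PV = 25.626064
  t = 8.0000: CF_t = 35.000000, DF = 0.717114, PV = 25.098986
  t = 8.5000: CF_t = 35.000000, DF = 0.702364, PV = 24.582748
  t = 9.0000: CF_t = 35.000000, DF = 0.687918, PV = 24.077128
  t = 9.5000: CF_t = 35.000000, DF = 0.673769, PV = 23.581908
  t = 10.0000: CF_t = 1035.000000, DF = 0.659911, PV = 683.007556
Price P = sum_t PV_t = 1226.726212
Macaulay numerator sum_t t * PV_t:
  t * PV_t at t = 0.5000: 17.140059
  t * PV_t at t = 1.0000: 33.575042
  t * PV_t at t = 1.5000: 49.326702
  t * PV_t at t = 2.0000: 64.416196
  t * PV_t at t = 2.5000: 78.864098
  t * PV_t at t = 3.0000: 92.690419
  t * PV_t at t = 3.5000: 105.914616
  t * PV_t at t = 4.0000: 118.555607
  t * PV_t at t = 4.5000: 130.631790
  t * PV_t at t = 5.0000: 142.161052
  t * PV_t at t = 5.5000: 153.160781
  t * PV_t at t = 6.0000: 163.647882
  t * PV_t at t = 6.5000: 173.638791
  t * PV_t at t = 7.0000: 183.149482
  t * PV_t at t = 7.5000: 192.195483
  t * PV_t at t = 8.0000: 200.791886
  t * PV_t at t = 8.5000: 208.953358
  t * PV_t at t = 9.0000: 216.694155
  t * PV_t at t = 9.5000: 224.028128
  t * PV_t at t = 10.0000: 6830.075557
Macaulay duration D = (sum_t t * PV_t) / P = 9379.611083 / 1226.726212 = 7.646051


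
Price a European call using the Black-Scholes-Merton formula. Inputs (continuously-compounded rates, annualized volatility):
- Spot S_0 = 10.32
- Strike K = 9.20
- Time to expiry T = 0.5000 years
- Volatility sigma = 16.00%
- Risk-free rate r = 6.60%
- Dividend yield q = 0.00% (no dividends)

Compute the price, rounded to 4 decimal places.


d1 = (ln(S/K) + (r - q + 0.5*sigma^2) * T) / (sigma * sqrt(T)) = 1.36365787
d2 = d1 - sigma * sqrt(T) = 1.25052078
exp(-rT) = 0.96753856; exp(-qT) = 1.00000000
C = S_0 * exp(-qT) * N(d1) - K * exp(-rT) * N(d2)
N(d1) = 0.91366236; N(d2) = 0.89444532
C = 10.3200 * 1.00000000 * 0.91366236 - 9.2000 * 0.96753856 * 0.89444532 = 1.4672

Answer: Price = 1.4672


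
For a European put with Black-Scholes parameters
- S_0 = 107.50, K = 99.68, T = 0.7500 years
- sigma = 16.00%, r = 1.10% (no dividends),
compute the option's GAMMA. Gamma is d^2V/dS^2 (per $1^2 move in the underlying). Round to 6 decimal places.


Answer: Gamma = 0.021342

Derivation:
d1 = 0.6738817369; d2 = 0.5353176723
phi(d1) = 0.3179068604; exp(-qT) = 1.0000000000; exp(-rT) = 0.9917839379
Gamma = exp(-qT) * phi(d1) / (S * sigma * sqrt(T)) = 1.0000000000 * 0.3179068604 / (107.5000 * 0.1600 * 0.8660254038) = 0.021342


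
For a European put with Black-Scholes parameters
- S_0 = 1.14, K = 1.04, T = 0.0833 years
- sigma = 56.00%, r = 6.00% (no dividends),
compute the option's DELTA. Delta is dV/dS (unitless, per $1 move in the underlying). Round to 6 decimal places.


Answer: Delta = -0.248328

Derivation:
d1 = 0.6797617069; d2 = 0.5181359663
phi(d1) = 0.3166442034; exp(-qT) = 1.0000000000; exp(-rT) = 0.9950144692
N(-d1) = 0.2483276785
Delta = -exp(-qT) * N(-d1) = -1.0000000000 * 0.2483276785 = -0.248328


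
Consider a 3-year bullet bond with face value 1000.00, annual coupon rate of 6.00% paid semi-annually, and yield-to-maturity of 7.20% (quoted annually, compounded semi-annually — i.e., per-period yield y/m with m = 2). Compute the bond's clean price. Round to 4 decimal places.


Answer: Price = 968.1334

Derivation:
Coupon per period c = face * coupon_rate / m = 30.000000
Periods per year m = 2; per-period yield y/m = 0.036000
Number of cashflows N = 6
Cashflows (t years, CF_t, discount factor 1/(1+y/m)^(m*t), PV):
  t = 0.5000: CF_t = 30.000000, DF = 0.965251, PV = 28.957529
  t = 1.0000: CF_t = 30.000000, DF = 0.931709, PV = 27.951283
  t = 1.5000: CF_t = 30.000000, DF = 0.899333, PV = 26.980003
  t = 2.0000: CF_t = 30.000000, DF = 0.868082, PV = 26.042474
  t = 2.5000: CF_t = 30.000000, DF = 0.837917, PV = 25.137523
  t = 3.0000: CF_t = 1030.000000, DF = 0.808801, PV = 833.064623
Price P = sum_t PV_t = 968.133434


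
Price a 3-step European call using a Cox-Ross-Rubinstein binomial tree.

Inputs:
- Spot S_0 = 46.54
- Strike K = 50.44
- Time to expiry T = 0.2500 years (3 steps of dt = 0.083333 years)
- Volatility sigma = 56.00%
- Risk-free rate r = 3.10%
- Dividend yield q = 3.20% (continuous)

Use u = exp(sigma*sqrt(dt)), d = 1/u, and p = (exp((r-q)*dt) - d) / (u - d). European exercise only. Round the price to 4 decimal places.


dt = T/N = 0.083333
u = exp(sigma*sqrt(dt)) = 1.175458; d = 1/u = 0.850732
p = (exp((r-q)*dt) - d) / (u - d) = 0.459417
Discount per step: exp(-r*dt) = 0.997420
Stock lattice S(k, i) with i counting down-moves:
  k=0: S(0,0) = 46.5400
  k=1: S(1,0) = 54.7058; S(1,1) = 39.5931
  k=2: S(2,0) = 64.3044; S(2,1) = 46.5400; S(2,2) = 33.6831
  k=3: S(3,0) = 75.5872; S(3,1) = 54.7058; S(3,2) = 39.5931; S(3,3) = 28.6553
Terminal payoffs V(N, i) = max(S_T - K, 0):
  V(3,0) = 25.147157; V(3,1) = 4.265827; V(3,2) = 0.000000; V(3,3) = 0.000000
Backward induction: V(k, i) = exp(-r*dt) * [p * V(k+1, i) + (1-p) * V(k+1, i+1)].
  V(2,0) = exp(-r*dt) * [p*25.147157 + (1-p)*4.265827] = 13.823301
  V(2,1) = exp(-r*dt) * [p*4.265827 + (1-p)*0.000000] = 1.954736
  V(2,2) = exp(-r*dt) * [p*0.000000 + (1-p)*0.000000] = 0.000000
  V(1,0) = exp(-r*dt) * [p*13.823301 + (1-p)*1.954736] = 7.388241
  V(1,1) = exp(-r*dt) * [p*1.954736 + (1-p)*0.000000] = 0.895721
  V(0,0) = exp(-r*dt) * [p*7.388241 + (1-p)*0.895721] = 3.868487

Answer: Price = V(0,0) = 3.8685


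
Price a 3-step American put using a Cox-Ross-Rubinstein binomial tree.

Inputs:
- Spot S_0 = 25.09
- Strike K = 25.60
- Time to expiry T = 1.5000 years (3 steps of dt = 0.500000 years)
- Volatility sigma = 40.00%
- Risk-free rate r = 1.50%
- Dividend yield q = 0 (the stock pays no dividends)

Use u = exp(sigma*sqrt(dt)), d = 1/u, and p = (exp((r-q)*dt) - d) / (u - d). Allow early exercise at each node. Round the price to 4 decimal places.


Answer: Price = V(0,0) = 5.2688

Derivation:
dt = T/N = 0.500000
u = exp(sigma*sqrt(dt)) = 1.326896; d = 1/u = 0.753638
p = (exp((r-q)*dt) - d) / (u - d) = 0.442889
Discount per step: exp(-r*dt) = 0.992528
Stock lattice S(k, i) with i counting down-moves:
  k=0: S(0,0) = 25.0900
  k=1: S(1,0) = 33.2918; S(1,1) = 18.9088
  k=2: S(2,0) = 44.1748; S(2,1) = 25.0900; S(2,2) = 14.2504
  k=3: S(3,0) = 58.6154; S(3,1) = 33.2918; S(3,2) = 18.9088; S(3,3) = 10.7396
Terminal payoffs V(N, i) = max(K - S_T, 0):
  V(3,0) = 0.000000; V(3,1) = 0.000000; V(3,2) = 6.691215; V(3,3) = 14.860364
Backward induction: V(k, i) = exp(-r*dt) * [p * V(k+1, i) + (1-p) * V(k+1, i+1)]; then take max(V_cont, immediate exercise) for American.
  V(2,0) = exp(-r*dt) * [p*0.000000 + (1-p)*0.000000] = 0.000000; exercise = 0.000000; V(2,0) = max -> 0.000000
  V(2,1) = exp(-r*dt) * [p*0.000000 + (1-p)*6.691215] = 3.699894; exercise = 0.510000; V(2,1) = max -> 3.699894
  V(2,2) = exp(-r*dt) * [p*6.691215 + (1-p)*14.860364] = 11.158333; exercise = 11.349615; V(2,2) = max -> 11.349615
  V(1,0) = exp(-r*dt) * [p*0.000000 + (1-p)*3.699894] = 2.045849; exercise = 0.000000; V(1,0) = max -> 2.045849
  V(1,1) = exp(-r*dt) * [p*3.699894 + (1-p)*11.349615] = 7.902147; exercise = 6.691215; V(1,1) = max -> 7.902147
  V(0,0) = exp(-r*dt) * [p*2.045849 + (1-p)*7.902147] = 5.268791; exercise = 0.510000; V(0,0) = max -> 5.268791


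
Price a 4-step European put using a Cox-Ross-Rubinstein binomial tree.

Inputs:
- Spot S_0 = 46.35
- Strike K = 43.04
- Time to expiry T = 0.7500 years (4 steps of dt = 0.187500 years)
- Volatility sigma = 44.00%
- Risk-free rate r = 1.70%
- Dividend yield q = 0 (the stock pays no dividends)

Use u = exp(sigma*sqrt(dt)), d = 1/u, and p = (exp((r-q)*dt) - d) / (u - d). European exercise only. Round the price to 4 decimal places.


Answer: Price = V(0,0) = 5.0313

Derivation:
dt = T/N = 0.187500
u = exp(sigma*sqrt(dt)) = 1.209885; d = 1/u = 0.826525
p = (exp((r-q)*dt) - d) / (u - d) = 0.460840
Discount per step: exp(-r*dt) = 0.996818
Stock lattice S(k, i) with i counting down-moves:
  k=0: S(0,0) = 46.3500
  k=1: S(1,0) = 56.0782; S(1,1) = 38.3094
  k=2: S(2,0) = 67.8482; S(2,1) = 46.3500; S(2,2) = 31.6637
  k=3: S(3,0) = 82.0885; S(3,1) = 56.0782; S(3,2) = 38.3094; S(3,3) = 26.1708
  k=4: S(4,0) = 99.3177; S(4,1) = 67.8482; S(4,2) = 46.3500; S(4,3) = 31.6637; S(4,4) = 21.6308
Terminal payoffs V(N, i) = max(K - S_T, 0):
  V(4,0) = 0.000000; V(4,1) = 0.000000; V(4,2) = 0.000000; V(4,3) = 11.376325; V(4,4) = 21.409185
Backward induction: V(k, i) = exp(-r*dt) * [p * V(k+1, i) + (1-p) * V(k+1, i+1)].
  V(3,0) = exp(-r*dt) * [p*0.000000 + (1-p)*0.000000] = 0.000000
  V(3,1) = exp(-r*dt) * [p*0.000000 + (1-p)*0.000000] = 0.000000
  V(3,2) = exp(-r*dt) * [p*0.000000 + (1-p)*11.376325] = 6.114139
  V(3,3) = exp(-r*dt) * [p*11.376325 + (1-p)*21.409185] = 16.732222
  V(2,0) = exp(-r*dt) * [p*0.000000 + (1-p)*0.000000] = 0.000000
  V(2,1) = exp(-r*dt) * [p*0.000000 + (1-p)*6.114139] = 3.286008
  V(2,2) = exp(-r*dt) * [p*6.114139 + (1-p)*16.732222] = 11.801307
  V(1,0) = exp(-r*dt) * [p*0.000000 + (1-p)*3.286008] = 1.766046
  V(1,1) = exp(-r*dt) * [p*3.286008 + (1-p)*11.801307] = 7.852048
  V(0,0) = exp(-r*dt) * [p*1.766046 + (1-p)*7.852048] = 5.031311


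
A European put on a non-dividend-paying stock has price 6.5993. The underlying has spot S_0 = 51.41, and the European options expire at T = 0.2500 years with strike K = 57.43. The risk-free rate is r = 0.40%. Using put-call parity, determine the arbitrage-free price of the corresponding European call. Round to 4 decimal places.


Answer: Call price = 0.6367

Derivation:
Put-call parity: C - P = S_0 * exp(-qT) - K * exp(-rT).
S_0 * exp(-qT) = 51.4100 * 1.00000000 = 51.41000000
K * exp(-rT) = 57.4300 * 0.99900050 = 57.37259871
C = P + S*exp(-qT) - K*exp(-rT)
C = 6.5993 + 51.41000000 - 57.37259871 = 0.6367


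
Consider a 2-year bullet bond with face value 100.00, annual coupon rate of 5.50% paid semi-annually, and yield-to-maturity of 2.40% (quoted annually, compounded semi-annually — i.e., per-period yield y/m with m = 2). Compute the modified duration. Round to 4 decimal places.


Coupon per period c = face * coupon_rate / m = 2.750000
Periods per year m = 2; per-period yield y/m = 0.012000
Number of cashflows N = 4
Cashflows (t years, CF_t, discount factor 1/(1+y/m)^(m*t), PV):
  t = 0.5000: CF_t = 2.750000, DF = 0.988142, PV = 2.717391
  t = 1.0000: CF_t = 2.750000, DF = 0.976425, PV = 2.685169
  t = 1.5000: CF_t = 2.750000, DF = 0.964847, PV = 2.653329
  t = 2.0000: CF_t = 102.750000, DF = 0.953406, PV = 97.962482
Price P = sum_t PV_t = 106.018372
First compute Macaulay numerator sum_t t * PV_t:
  t * PV_t at t = 0.5000: 1.358696
  t * PV_t at t = 1.0000: 2.685169
  t * PV_t at t = 1.5000: 3.979994
  t * PV_t at t = 2.0000: 195.924964
Macaulay duration D = 203.948823 / 106.018372 = 1.923712
Modified duration = D / (1 + y/m) = 1.923712 / (1 + 0.012000) = 1.900901

Answer: Modified duration = 1.9009


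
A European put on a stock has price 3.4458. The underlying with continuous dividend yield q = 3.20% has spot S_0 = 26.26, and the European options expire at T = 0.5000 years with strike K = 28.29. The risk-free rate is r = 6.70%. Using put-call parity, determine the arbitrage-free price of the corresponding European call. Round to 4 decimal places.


Answer: Call price = 1.9310

Derivation:
Put-call parity: C - P = S_0 * exp(-qT) - K * exp(-rT).
S_0 * exp(-qT) = 26.2600 * 0.98412732 = 25.84318342
K * exp(-rT) = 28.2900 * 0.96705491 = 27.35798344
C = P + S*exp(-qT) - K*exp(-rT)
C = 3.4458 + 25.84318342 - 27.35798344 = 1.9310


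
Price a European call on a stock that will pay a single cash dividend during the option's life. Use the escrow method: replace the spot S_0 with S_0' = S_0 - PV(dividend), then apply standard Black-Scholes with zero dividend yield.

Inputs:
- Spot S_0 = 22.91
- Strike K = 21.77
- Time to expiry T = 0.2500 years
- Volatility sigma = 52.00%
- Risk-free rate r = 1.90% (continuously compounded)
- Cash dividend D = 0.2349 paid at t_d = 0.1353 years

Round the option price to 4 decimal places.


PV(D) = D * exp(-r * t_d) = 0.2349 * 0.99743260 = 0.23429692
S_0' = S_0 - PV(D) = 22.9100 - 0.23429692 = 22.67570308
d1 = (ln(S_0'/K) + (r + sigma^2/2)*T) / (sigma*sqrt(T)) = 0.30504280
d2 = d1 - sigma*sqrt(T) = 0.04504280
exp(-rT) = 0.99526126
N(d1) = 0.61983322; N(d2) = 0.51796340
C = S_0' * N(d1) - K * exp(-rT) * N(d2) = 22.67570308 * 0.61983322 - 21.7700 * 0.99526126 * 0.51796340 = 2.8325

Answer: Price = 2.8325


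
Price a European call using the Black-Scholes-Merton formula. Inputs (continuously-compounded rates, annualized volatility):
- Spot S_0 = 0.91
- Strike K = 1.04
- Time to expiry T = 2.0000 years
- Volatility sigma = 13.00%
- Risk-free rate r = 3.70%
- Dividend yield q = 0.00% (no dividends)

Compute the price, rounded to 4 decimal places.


d1 = (ln(S/K) + (r - q + 0.5*sigma^2) * T) / (sigma * sqrt(T)) = -0.23188421
d2 = d1 - sigma * sqrt(T) = -0.41573197
exp(-rT) = 0.92867169; exp(-qT) = 1.00000000
C = S_0 * exp(-qT) * N(d1) - K * exp(-rT) * N(d2)
N(d1) = 0.40831398; N(d2) = 0.33880307
C = 0.9100 * 1.00000000 * 0.40831398 - 1.0400 * 0.92867169 * 0.33880307 = 0.0443

Answer: Price = 0.0443


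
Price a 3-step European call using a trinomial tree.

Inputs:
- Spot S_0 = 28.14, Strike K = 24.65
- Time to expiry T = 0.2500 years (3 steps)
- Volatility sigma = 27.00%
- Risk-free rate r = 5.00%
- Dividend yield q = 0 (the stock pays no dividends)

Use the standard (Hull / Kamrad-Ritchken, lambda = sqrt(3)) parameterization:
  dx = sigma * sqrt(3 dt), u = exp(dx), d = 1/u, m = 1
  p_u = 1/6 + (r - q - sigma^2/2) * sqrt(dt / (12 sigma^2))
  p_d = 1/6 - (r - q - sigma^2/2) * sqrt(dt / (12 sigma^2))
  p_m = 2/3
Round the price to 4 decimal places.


dt = T/N = 0.083333; dx = sigma*sqrt(3*dt) = 0.135000
u = exp(dx) = 1.144537; d = 1/u = 0.873716
p_u = 0.170849, p_m = 0.666667, p_d = 0.162485
Discount per step: exp(-r*dt) = 0.995842
Stock lattice S(k, j) with j the centered position index:
  k=0: S(0,+0) = 28.1400
  k=1: S(1,-1) = 24.5864; S(1,+0) = 28.1400; S(1,+1) = 32.2073
  k=2: S(2,-2) = 21.4815; S(2,-1) = 24.5864; S(2,+0) = 28.1400; S(2,+1) = 32.2073; S(2,+2) = 36.8624
  k=3: S(3,-3) = 18.7687; S(3,-2) = 21.4815; S(3,-1) = 24.5864; S(3,+0) = 28.1400; S(3,+1) = 32.2073; S(3,+2) = 36.8624; S(3,+3) = 42.1904
Terminal payoffs V(N, j) = max(S_T - K, 0):
  V(3,-3) = 0.000000; V(3,-2) = 0.000000; V(3,-1) = 0.000000; V(3,+0) = 3.490000; V(3,+1) = 7.557265; V(3,+2) = 12.212400; V(3,+3) = 17.540372
Backward induction: V(k, j) = exp(-r*dt) * [p_u * V(k+1, j+1) + p_m * V(k+1, j) + p_d * V(k+1, j-1)]
  V(2,-2) = exp(-r*dt) * [p_u*0.000000 + p_m*0.000000 + p_d*0.000000] = 0.000000
  V(2,-1) = exp(-r*dt) * [p_u*3.490000 + p_m*0.000000 + p_d*0.000000] = 0.593783
  V(2,+0) = exp(-r*dt) * [p_u*7.557265 + p_m*3.490000 + p_d*0.000000] = 3.602773
  V(2,+1) = exp(-r*dt) * [p_u*12.212400 + p_m*7.557265 + p_d*3.490000] = 7.659739
  V(2,+2) = exp(-r*dt) * [p_u*17.540372 + p_m*12.212400 + p_d*7.557265] = 12.314871
  V(1,-1) = exp(-r*dt) * [p_u*3.602773 + p_m*0.593783 + p_d*0.000000] = 1.007179
  V(1,+0) = exp(-r*dt) * [p_u*7.659739 + p_m*3.602773 + p_d*0.593783] = 3.791157
  V(1,+1) = exp(-r*dt) * [p_u*12.314871 + p_m*7.659739 + p_d*3.602773] = 7.763453
  V(0,+0) = exp(-r*dt) * [p_u*7.763453 + p_m*3.791157 + p_d*1.007179] = 4.000761

Answer: Price = V(0,0) = 4.0008


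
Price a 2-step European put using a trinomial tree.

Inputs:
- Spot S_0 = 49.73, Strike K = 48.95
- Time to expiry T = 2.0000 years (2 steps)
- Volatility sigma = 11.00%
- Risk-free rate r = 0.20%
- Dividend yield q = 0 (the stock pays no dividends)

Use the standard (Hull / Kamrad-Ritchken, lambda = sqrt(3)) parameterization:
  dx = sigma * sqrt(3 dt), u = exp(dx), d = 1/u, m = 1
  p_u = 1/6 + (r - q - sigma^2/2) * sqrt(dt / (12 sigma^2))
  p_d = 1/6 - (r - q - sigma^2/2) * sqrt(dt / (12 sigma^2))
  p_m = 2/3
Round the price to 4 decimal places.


Answer: Price = V(0,0) = 2.3165

Derivation:
dt = T/N = 1.000000; dx = sigma*sqrt(3*dt) = 0.190526
u = exp(dx) = 1.209885; d = 1/u = 0.826525
p_u = 0.156038, p_m = 0.666667, p_d = 0.177295
Discount per step: exp(-r*dt) = 0.998002
Stock lattice S(k, j) with j the centered position index:
  k=0: S(0,+0) = 49.7300
  k=1: S(1,-1) = 41.1031; S(1,+0) = 49.7300; S(1,+1) = 60.1676
  k=2: S(2,-2) = 33.9727; S(2,-1) = 41.1031; S(2,+0) = 49.7300; S(2,+1) = 60.1676; S(2,+2) = 72.7959
Terminal payoffs V(N, j) = max(K - S_T, 0):
  V(2,-2) = 14.977302; V(2,-1) = 7.846931; V(2,+0) = 0.000000; V(2,+1) = 0.000000; V(2,+2) = 0.000000
Backward induction: V(k, j) = exp(-r*dt) * [p_u * V(k+1, j+1) + p_m * V(k+1, j) + p_d * V(k+1, j-1)]
  V(1,-1) = exp(-r*dt) * [p_u*0.000000 + p_m*7.846931 + p_d*14.977302] = 7.870933
  V(1,+0) = exp(-r*dt) * [p_u*0.000000 + p_m*0.000000 + p_d*7.846931] = 1.388443
  V(1,+1) = exp(-r*dt) * [p_u*0.000000 + p_m*0.000000 + p_d*0.000000] = 0.000000
  V(0,+0) = exp(-r*dt) * [p_u*0.000000 + p_m*1.388443 + p_d*7.870933] = 2.316470
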